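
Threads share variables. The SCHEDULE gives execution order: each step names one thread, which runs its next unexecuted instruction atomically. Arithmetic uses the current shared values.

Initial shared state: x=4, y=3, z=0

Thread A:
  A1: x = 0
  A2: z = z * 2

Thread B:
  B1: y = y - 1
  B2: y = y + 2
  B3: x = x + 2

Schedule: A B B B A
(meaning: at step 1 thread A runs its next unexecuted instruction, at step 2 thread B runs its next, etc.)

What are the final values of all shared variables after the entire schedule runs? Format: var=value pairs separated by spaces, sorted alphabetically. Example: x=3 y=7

Step 1: thread A executes A1 (x = 0). Shared: x=0 y=3 z=0. PCs: A@1 B@0
Step 2: thread B executes B1 (y = y - 1). Shared: x=0 y=2 z=0. PCs: A@1 B@1
Step 3: thread B executes B2 (y = y + 2). Shared: x=0 y=4 z=0. PCs: A@1 B@2
Step 4: thread B executes B3 (x = x + 2). Shared: x=2 y=4 z=0. PCs: A@1 B@3
Step 5: thread A executes A2 (z = z * 2). Shared: x=2 y=4 z=0. PCs: A@2 B@3

Answer: x=2 y=4 z=0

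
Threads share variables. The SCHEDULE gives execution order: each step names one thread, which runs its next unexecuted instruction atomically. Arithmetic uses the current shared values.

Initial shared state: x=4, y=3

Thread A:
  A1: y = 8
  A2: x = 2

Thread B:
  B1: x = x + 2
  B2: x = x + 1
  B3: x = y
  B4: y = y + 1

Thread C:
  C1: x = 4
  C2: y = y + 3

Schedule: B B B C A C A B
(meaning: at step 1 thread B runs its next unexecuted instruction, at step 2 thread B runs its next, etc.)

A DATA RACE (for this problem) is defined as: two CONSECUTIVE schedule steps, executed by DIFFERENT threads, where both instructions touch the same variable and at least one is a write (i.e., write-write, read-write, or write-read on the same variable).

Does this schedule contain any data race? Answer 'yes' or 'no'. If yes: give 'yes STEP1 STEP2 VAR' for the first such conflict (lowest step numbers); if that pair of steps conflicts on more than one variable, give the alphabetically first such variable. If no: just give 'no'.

Steps 1,2: same thread (B). No race.
Steps 2,3: same thread (B). No race.
Steps 3,4: B(x = y) vs C(x = 4). RACE on x (W-W).
Steps 4,5: C(r=-,w=x) vs A(r=-,w=y). No conflict.
Steps 5,6: A(y = 8) vs C(y = y + 3). RACE on y (W-W).
Steps 6,7: C(r=y,w=y) vs A(r=-,w=x). No conflict.
Steps 7,8: A(r=-,w=x) vs B(r=y,w=y). No conflict.
First conflict at steps 3,4.

Answer: yes 3 4 x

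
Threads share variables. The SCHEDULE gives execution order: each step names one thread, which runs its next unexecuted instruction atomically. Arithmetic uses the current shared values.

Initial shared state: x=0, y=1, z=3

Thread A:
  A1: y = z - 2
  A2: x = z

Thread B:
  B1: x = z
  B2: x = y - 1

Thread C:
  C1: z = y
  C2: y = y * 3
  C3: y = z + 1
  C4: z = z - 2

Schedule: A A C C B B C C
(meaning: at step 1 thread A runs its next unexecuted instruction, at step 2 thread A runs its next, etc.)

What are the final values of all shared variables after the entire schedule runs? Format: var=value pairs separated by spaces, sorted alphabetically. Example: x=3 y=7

Step 1: thread A executes A1 (y = z - 2). Shared: x=0 y=1 z=3. PCs: A@1 B@0 C@0
Step 2: thread A executes A2 (x = z). Shared: x=3 y=1 z=3. PCs: A@2 B@0 C@0
Step 3: thread C executes C1 (z = y). Shared: x=3 y=1 z=1. PCs: A@2 B@0 C@1
Step 4: thread C executes C2 (y = y * 3). Shared: x=3 y=3 z=1. PCs: A@2 B@0 C@2
Step 5: thread B executes B1 (x = z). Shared: x=1 y=3 z=1. PCs: A@2 B@1 C@2
Step 6: thread B executes B2 (x = y - 1). Shared: x=2 y=3 z=1. PCs: A@2 B@2 C@2
Step 7: thread C executes C3 (y = z + 1). Shared: x=2 y=2 z=1. PCs: A@2 B@2 C@3
Step 8: thread C executes C4 (z = z - 2). Shared: x=2 y=2 z=-1. PCs: A@2 B@2 C@4

Answer: x=2 y=2 z=-1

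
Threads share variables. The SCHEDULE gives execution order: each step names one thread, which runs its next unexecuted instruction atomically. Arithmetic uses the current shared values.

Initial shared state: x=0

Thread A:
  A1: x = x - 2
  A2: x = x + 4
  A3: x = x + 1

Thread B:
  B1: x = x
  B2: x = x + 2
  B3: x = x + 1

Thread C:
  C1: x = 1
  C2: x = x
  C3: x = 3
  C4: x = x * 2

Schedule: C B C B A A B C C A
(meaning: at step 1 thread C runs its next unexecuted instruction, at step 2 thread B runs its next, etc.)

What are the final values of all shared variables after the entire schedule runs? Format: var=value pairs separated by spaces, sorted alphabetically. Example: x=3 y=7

Step 1: thread C executes C1 (x = 1). Shared: x=1. PCs: A@0 B@0 C@1
Step 2: thread B executes B1 (x = x). Shared: x=1. PCs: A@0 B@1 C@1
Step 3: thread C executes C2 (x = x). Shared: x=1. PCs: A@0 B@1 C@2
Step 4: thread B executes B2 (x = x + 2). Shared: x=3. PCs: A@0 B@2 C@2
Step 5: thread A executes A1 (x = x - 2). Shared: x=1. PCs: A@1 B@2 C@2
Step 6: thread A executes A2 (x = x + 4). Shared: x=5. PCs: A@2 B@2 C@2
Step 7: thread B executes B3 (x = x + 1). Shared: x=6. PCs: A@2 B@3 C@2
Step 8: thread C executes C3 (x = 3). Shared: x=3. PCs: A@2 B@3 C@3
Step 9: thread C executes C4 (x = x * 2). Shared: x=6. PCs: A@2 B@3 C@4
Step 10: thread A executes A3 (x = x + 1). Shared: x=7. PCs: A@3 B@3 C@4

Answer: x=7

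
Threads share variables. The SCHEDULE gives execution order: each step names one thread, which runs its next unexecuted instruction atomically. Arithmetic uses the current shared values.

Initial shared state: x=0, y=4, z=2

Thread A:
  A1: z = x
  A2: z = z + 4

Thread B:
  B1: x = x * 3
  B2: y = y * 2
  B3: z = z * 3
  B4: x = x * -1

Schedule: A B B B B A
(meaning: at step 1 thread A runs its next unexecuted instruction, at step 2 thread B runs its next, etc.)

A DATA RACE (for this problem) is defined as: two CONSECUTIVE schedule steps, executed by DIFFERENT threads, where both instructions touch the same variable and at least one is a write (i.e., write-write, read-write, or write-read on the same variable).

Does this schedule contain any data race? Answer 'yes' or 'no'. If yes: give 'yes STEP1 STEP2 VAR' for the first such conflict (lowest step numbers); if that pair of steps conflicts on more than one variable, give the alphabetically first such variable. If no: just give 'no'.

Answer: yes 1 2 x

Derivation:
Steps 1,2: A(z = x) vs B(x = x * 3). RACE on x (R-W).
Steps 2,3: same thread (B). No race.
Steps 3,4: same thread (B). No race.
Steps 4,5: same thread (B). No race.
Steps 5,6: B(r=x,w=x) vs A(r=z,w=z). No conflict.
First conflict at steps 1,2.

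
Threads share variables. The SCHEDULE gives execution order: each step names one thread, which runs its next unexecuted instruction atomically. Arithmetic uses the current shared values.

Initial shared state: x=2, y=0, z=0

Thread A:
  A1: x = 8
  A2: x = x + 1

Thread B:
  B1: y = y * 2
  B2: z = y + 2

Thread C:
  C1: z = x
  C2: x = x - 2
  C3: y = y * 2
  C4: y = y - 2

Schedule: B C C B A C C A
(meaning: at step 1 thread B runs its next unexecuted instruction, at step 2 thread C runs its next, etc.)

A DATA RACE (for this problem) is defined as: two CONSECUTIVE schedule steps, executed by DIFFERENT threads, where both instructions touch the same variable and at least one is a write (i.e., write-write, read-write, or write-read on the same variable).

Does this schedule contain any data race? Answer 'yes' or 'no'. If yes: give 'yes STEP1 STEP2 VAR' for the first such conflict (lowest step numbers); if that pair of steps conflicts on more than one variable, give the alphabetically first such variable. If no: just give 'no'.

Answer: no

Derivation:
Steps 1,2: B(r=y,w=y) vs C(r=x,w=z). No conflict.
Steps 2,3: same thread (C). No race.
Steps 3,4: C(r=x,w=x) vs B(r=y,w=z). No conflict.
Steps 4,5: B(r=y,w=z) vs A(r=-,w=x). No conflict.
Steps 5,6: A(r=-,w=x) vs C(r=y,w=y). No conflict.
Steps 6,7: same thread (C). No race.
Steps 7,8: C(r=y,w=y) vs A(r=x,w=x). No conflict.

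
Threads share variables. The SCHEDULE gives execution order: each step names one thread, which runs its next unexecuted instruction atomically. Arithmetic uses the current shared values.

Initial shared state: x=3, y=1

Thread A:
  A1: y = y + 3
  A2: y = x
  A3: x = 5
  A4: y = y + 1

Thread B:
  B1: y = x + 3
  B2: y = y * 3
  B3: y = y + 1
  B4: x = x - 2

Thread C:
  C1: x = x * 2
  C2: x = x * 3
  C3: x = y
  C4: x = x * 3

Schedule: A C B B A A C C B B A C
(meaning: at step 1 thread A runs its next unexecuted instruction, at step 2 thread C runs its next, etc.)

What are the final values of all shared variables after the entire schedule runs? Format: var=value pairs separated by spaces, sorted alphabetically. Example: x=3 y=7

Answer: x=12 y=8

Derivation:
Step 1: thread A executes A1 (y = y + 3). Shared: x=3 y=4. PCs: A@1 B@0 C@0
Step 2: thread C executes C1 (x = x * 2). Shared: x=6 y=4. PCs: A@1 B@0 C@1
Step 3: thread B executes B1 (y = x + 3). Shared: x=6 y=9. PCs: A@1 B@1 C@1
Step 4: thread B executes B2 (y = y * 3). Shared: x=6 y=27. PCs: A@1 B@2 C@1
Step 5: thread A executes A2 (y = x). Shared: x=6 y=6. PCs: A@2 B@2 C@1
Step 6: thread A executes A3 (x = 5). Shared: x=5 y=6. PCs: A@3 B@2 C@1
Step 7: thread C executes C2 (x = x * 3). Shared: x=15 y=6. PCs: A@3 B@2 C@2
Step 8: thread C executes C3 (x = y). Shared: x=6 y=6. PCs: A@3 B@2 C@3
Step 9: thread B executes B3 (y = y + 1). Shared: x=6 y=7. PCs: A@3 B@3 C@3
Step 10: thread B executes B4 (x = x - 2). Shared: x=4 y=7. PCs: A@3 B@4 C@3
Step 11: thread A executes A4 (y = y + 1). Shared: x=4 y=8. PCs: A@4 B@4 C@3
Step 12: thread C executes C4 (x = x * 3). Shared: x=12 y=8. PCs: A@4 B@4 C@4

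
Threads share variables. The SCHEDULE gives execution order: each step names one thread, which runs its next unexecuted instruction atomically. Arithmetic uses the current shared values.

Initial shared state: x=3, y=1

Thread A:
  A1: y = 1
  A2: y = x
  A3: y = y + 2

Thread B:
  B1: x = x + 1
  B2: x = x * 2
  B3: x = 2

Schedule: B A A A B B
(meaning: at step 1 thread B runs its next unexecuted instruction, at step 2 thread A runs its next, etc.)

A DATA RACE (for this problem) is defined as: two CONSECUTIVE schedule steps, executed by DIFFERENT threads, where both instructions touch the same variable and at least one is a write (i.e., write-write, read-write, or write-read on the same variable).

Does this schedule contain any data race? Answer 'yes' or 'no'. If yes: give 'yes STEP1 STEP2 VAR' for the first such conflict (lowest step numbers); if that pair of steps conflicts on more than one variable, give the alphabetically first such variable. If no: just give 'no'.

Answer: no

Derivation:
Steps 1,2: B(r=x,w=x) vs A(r=-,w=y). No conflict.
Steps 2,3: same thread (A). No race.
Steps 3,4: same thread (A). No race.
Steps 4,5: A(r=y,w=y) vs B(r=x,w=x). No conflict.
Steps 5,6: same thread (B). No race.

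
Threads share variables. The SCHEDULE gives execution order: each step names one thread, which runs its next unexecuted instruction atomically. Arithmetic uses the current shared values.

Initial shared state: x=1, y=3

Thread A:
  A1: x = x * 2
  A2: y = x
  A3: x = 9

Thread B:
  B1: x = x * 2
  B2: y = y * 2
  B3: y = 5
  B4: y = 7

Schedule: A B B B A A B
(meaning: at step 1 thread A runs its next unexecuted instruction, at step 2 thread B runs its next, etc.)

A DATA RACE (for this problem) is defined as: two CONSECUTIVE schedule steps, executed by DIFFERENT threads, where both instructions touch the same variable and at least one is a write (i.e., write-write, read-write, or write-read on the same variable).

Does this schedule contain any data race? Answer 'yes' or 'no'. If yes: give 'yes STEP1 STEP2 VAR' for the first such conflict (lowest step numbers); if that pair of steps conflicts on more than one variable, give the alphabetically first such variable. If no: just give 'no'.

Answer: yes 1 2 x

Derivation:
Steps 1,2: A(x = x * 2) vs B(x = x * 2). RACE on x (W-W).
Steps 2,3: same thread (B). No race.
Steps 3,4: same thread (B). No race.
Steps 4,5: B(y = 5) vs A(y = x). RACE on y (W-W).
Steps 5,6: same thread (A). No race.
Steps 6,7: A(r=-,w=x) vs B(r=-,w=y). No conflict.
First conflict at steps 1,2.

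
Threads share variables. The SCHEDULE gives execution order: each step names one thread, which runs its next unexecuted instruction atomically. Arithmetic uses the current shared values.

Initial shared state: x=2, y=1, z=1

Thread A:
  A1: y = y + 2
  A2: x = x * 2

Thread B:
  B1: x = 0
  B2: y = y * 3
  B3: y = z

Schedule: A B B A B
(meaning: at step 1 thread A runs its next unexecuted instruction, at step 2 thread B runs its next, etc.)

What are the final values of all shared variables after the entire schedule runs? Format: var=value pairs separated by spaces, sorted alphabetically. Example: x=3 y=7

Answer: x=0 y=1 z=1

Derivation:
Step 1: thread A executes A1 (y = y + 2). Shared: x=2 y=3 z=1. PCs: A@1 B@0
Step 2: thread B executes B1 (x = 0). Shared: x=0 y=3 z=1. PCs: A@1 B@1
Step 3: thread B executes B2 (y = y * 3). Shared: x=0 y=9 z=1. PCs: A@1 B@2
Step 4: thread A executes A2 (x = x * 2). Shared: x=0 y=9 z=1. PCs: A@2 B@2
Step 5: thread B executes B3 (y = z). Shared: x=0 y=1 z=1. PCs: A@2 B@3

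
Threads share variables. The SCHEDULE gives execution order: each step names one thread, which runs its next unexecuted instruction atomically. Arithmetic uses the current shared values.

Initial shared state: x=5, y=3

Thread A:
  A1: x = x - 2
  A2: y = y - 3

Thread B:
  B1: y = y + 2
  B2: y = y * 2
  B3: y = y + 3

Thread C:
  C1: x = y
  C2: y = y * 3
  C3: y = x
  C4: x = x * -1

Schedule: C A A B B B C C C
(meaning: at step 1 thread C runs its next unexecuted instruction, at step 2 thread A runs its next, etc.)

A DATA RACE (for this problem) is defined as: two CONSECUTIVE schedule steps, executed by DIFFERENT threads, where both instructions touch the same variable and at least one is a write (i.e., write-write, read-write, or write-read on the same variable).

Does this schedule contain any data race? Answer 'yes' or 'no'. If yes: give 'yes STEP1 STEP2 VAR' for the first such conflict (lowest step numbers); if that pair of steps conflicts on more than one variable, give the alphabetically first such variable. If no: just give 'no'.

Steps 1,2: C(x = y) vs A(x = x - 2). RACE on x (W-W).
Steps 2,3: same thread (A). No race.
Steps 3,4: A(y = y - 3) vs B(y = y + 2). RACE on y (W-W).
Steps 4,5: same thread (B). No race.
Steps 5,6: same thread (B). No race.
Steps 6,7: B(y = y + 3) vs C(y = y * 3). RACE on y (W-W).
Steps 7,8: same thread (C). No race.
Steps 8,9: same thread (C). No race.
First conflict at steps 1,2.

Answer: yes 1 2 x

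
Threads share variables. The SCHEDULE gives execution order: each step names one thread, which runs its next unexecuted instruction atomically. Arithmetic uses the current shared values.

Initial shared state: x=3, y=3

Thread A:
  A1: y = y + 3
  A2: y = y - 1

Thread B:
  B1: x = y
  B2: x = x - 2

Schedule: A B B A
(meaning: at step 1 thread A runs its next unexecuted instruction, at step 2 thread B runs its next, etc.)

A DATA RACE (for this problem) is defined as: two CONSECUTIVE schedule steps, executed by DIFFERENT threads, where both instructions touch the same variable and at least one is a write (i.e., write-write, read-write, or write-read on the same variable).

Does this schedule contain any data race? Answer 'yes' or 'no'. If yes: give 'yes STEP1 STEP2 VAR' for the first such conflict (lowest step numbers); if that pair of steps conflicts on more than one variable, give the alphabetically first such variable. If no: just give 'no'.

Answer: yes 1 2 y

Derivation:
Steps 1,2: A(y = y + 3) vs B(x = y). RACE on y (W-R).
Steps 2,3: same thread (B). No race.
Steps 3,4: B(r=x,w=x) vs A(r=y,w=y). No conflict.
First conflict at steps 1,2.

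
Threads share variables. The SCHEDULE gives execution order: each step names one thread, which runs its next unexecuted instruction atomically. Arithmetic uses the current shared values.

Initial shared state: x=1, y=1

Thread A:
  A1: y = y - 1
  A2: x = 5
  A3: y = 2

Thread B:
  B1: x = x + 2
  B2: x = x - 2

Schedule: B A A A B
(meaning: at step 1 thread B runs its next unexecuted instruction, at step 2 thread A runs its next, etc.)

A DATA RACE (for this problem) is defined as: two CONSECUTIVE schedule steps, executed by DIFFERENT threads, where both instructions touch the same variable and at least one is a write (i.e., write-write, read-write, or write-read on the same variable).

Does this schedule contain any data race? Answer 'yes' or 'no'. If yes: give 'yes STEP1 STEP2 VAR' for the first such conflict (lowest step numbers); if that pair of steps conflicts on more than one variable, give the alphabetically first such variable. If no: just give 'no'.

Steps 1,2: B(r=x,w=x) vs A(r=y,w=y). No conflict.
Steps 2,3: same thread (A). No race.
Steps 3,4: same thread (A). No race.
Steps 4,5: A(r=-,w=y) vs B(r=x,w=x). No conflict.

Answer: no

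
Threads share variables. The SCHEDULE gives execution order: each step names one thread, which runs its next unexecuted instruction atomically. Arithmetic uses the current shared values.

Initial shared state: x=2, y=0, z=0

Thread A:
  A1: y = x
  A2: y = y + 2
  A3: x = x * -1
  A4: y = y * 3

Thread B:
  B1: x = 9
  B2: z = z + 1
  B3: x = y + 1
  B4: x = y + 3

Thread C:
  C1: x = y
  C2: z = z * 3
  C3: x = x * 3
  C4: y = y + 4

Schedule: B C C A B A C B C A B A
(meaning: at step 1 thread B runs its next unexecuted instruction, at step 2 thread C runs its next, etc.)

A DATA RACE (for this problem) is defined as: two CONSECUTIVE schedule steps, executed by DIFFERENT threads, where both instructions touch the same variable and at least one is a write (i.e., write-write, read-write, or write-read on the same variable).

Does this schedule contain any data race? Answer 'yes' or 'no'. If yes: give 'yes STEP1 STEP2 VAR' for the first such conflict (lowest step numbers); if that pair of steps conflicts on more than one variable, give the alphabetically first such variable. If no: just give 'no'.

Answer: yes 1 2 x

Derivation:
Steps 1,2: B(x = 9) vs C(x = y). RACE on x (W-W).
Steps 2,3: same thread (C). No race.
Steps 3,4: C(r=z,w=z) vs A(r=x,w=y). No conflict.
Steps 4,5: A(r=x,w=y) vs B(r=z,w=z). No conflict.
Steps 5,6: B(r=z,w=z) vs A(r=y,w=y). No conflict.
Steps 6,7: A(r=y,w=y) vs C(r=x,w=x). No conflict.
Steps 7,8: C(x = x * 3) vs B(x = y + 1). RACE on x (W-W).
Steps 8,9: B(x = y + 1) vs C(y = y + 4). RACE on y (R-W).
Steps 9,10: C(r=y,w=y) vs A(r=x,w=x). No conflict.
Steps 10,11: A(x = x * -1) vs B(x = y + 3). RACE on x (W-W).
Steps 11,12: B(x = y + 3) vs A(y = y * 3). RACE on y (R-W).
First conflict at steps 1,2.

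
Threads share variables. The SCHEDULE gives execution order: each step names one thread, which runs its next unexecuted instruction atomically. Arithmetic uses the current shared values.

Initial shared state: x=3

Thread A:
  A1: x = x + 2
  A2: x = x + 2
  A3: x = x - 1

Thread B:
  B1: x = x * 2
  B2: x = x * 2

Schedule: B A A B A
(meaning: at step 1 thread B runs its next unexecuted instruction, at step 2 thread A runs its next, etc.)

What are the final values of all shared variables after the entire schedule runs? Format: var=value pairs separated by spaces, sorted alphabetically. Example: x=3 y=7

Answer: x=19

Derivation:
Step 1: thread B executes B1 (x = x * 2). Shared: x=6. PCs: A@0 B@1
Step 2: thread A executes A1 (x = x + 2). Shared: x=8. PCs: A@1 B@1
Step 3: thread A executes A2 (x = x + 2). Shared: x=10. PCs: A@2 B@1
Step 4: thread B executes B2 (x = x * 2). Shared: x=20. PCs: A@2 B@2
Step 5: thread A executes A3 (x = x - 1). Shared: x=19. PCs: A@3 B@2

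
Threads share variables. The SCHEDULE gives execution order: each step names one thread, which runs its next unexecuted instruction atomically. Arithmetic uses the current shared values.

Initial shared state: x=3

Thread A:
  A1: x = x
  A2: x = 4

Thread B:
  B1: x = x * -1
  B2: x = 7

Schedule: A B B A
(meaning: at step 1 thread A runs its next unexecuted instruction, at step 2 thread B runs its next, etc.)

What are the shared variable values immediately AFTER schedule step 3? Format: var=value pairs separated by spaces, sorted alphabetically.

Answer: x=7

Derivation:
Step 1: thread A executes A1 (x = x). Shared: x=3. PCs: A@1 B@0
Step 2: thread B executes B1 (x = x * -1). Shared: x=-3. PCs: A@1 B@1
Step 3: thread B executes B2 (x = 7). Shared: x=7. PCs: A@1 B@2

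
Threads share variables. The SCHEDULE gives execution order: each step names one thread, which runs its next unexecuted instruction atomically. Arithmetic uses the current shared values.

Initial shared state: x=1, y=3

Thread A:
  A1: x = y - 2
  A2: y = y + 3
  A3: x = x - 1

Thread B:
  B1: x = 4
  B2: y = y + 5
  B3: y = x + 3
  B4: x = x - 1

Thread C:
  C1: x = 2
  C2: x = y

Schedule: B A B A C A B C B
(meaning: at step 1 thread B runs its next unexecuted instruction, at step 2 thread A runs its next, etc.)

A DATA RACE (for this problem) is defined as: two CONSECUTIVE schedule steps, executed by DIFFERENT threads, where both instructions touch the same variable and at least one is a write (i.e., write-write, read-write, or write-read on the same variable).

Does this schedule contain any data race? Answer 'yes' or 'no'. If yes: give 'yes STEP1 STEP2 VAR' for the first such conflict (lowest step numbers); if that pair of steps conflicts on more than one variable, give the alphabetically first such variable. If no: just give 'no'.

Answer: yes 1 2 x

Derivation:
Steps 1,2: B(x = 4) vs A(x = y - 2). RACE on x (W-W).
Steps 2,3: A(x = y - 2) vs B(y = y + 5). RACE on y (R-W).
Steps 3,4: B(y = y + 5) vs A(y = y + 3). RACE on y (W-W).
Steps 4,5: A(r=y,w=y) vs C(r=-,w=x). No conflict.
Steps 5,6: C(x = 2) vs A(x = x - 1). RACE on x (W-W).
Steps 6,7: A(x = x - 1) vs B(y = x + 3). RACE on x (W-R).
Steps 7,8: B(y = x + 3) vs C(x = y). RACE on x (R-W), y (W-R). Multiple vars; alphabetically first is x.
Steps 8,9: C(x = y) vs B(x = x - 1). RACE on x (W-W).
First conflict at steps 1,2.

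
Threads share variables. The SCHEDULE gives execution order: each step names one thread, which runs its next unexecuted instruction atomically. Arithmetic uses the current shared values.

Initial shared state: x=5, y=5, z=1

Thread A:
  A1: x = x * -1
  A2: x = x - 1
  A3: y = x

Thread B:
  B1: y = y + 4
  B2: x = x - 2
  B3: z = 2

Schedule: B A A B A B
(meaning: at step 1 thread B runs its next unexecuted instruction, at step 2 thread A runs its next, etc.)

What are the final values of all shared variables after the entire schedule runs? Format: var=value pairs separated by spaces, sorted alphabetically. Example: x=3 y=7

Answer: x=-8 y=-8 z=2

Derivation:
Step 1: thread B executes B1 (y = y + 4). Shared: x=5 y=9 z=1. PCs: A@0 B@1
Step 2: thread A executes A1 (x = x * -1). Shared: x=-5 y=9 z=1. PCs: A@1 B@1
Step 3: thread A executes A2 (x = x - 1). Shared: x=-6 y=9 z=1. PCs: A@2 B@1
Step 4: thread B executes B2 (x = x - 2). Shared: x=-8 y=9 z=1. PCs: A@2 B@2
Step 5: thread A executes A3 (y = x). Shared: x=-8 y=-8 z=1. PCs: A@3 B@2
Step 6: thread B executes B3 (z = 2). Shared: x=-8 y=-8 z=2. PCs: A@3 B@3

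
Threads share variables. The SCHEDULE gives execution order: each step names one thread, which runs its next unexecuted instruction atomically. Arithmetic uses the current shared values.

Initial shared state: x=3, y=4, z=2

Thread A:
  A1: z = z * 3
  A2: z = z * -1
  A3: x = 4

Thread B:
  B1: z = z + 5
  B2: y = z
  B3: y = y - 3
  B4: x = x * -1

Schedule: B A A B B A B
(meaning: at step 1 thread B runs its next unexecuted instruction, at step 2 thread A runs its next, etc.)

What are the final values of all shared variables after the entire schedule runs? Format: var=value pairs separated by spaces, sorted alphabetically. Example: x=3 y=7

Answer: x=-4 y=-24 z=-21

Derivation:
Step 1: thread B executes B1 (z = z + 5). Shared: x=3 y=4 z=7. PCs: A@0 B@1
Step 2: thread A executes A1 (z = z * 3). Shared: x=3 y=4 z=21. PCs: A@1 B@1
Step 3: thread A executes A2 (z = z * -1). Shared: x=3 y=4 z=-21. PCs: A@2 B@1
Step 4: thread B executes B2 (y = z). Shared: x=3 y=-21 z=-21. PCs: A@2 B@2
Step 5: thread B executes B3 (y = y - 3). Shared: x=3 y=-24 z=-21. PCs: A@2 B@3
Step 6: thread A executes A3 (x = 4). Shared: x=4 y=-24 z=-21. PCs: A@3 B@3
Step 7: thread B executes B4 (x = x * -1). Shared: x=-4 y=-24 z=-21. PCs: A@3 B@4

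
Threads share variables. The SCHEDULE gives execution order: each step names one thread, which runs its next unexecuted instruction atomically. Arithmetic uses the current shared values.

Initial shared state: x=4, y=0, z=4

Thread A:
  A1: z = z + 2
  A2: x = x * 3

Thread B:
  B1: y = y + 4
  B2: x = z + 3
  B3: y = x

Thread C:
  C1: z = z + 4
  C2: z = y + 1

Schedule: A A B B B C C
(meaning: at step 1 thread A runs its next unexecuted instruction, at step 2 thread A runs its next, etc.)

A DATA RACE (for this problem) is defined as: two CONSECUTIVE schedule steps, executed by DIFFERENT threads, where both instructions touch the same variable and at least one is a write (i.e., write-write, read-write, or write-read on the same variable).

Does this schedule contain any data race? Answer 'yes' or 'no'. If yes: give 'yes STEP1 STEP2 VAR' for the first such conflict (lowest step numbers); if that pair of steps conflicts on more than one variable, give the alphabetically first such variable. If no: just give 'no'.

Answer: no

Derivation:
Steps 1,2: same thread (A). No race.
Steps 2,3: A(r=x,w=x) vs B(r=y,w=y). No conflict.
Steps 3,4: same thread (B). No race.
Steps 4,5: same thread (B). No race.
Steps 5,6: B(r=x,w=y) vs C(r=z,w=z). No conflict.
Steps 6,7: same thread (C). No race.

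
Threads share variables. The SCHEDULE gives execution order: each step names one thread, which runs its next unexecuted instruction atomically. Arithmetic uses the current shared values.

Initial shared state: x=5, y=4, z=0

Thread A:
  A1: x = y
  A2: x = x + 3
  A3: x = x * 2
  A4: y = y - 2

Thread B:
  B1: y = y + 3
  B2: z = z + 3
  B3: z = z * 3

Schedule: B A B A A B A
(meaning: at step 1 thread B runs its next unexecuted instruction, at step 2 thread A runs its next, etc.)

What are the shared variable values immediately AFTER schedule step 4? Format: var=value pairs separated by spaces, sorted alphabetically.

Step 1: thread B executes B1 (y = y + 3). Shared: x=5 y=7 z=0. PCs: A@0 B@1
Step 2: thread A executes A1 (x = y). Shared: x=7 y=7 z=0. PCs: A@1 B@1
Step 3: thread B executes B2 (z = z + 3). Shared: x=7 y=7 z=3. PCs: A@1 B@2
Step 4: thread A executes A2 (x = x + 3). Shared: x=10 y=7 z=3. PCs: A@2 B@2

Answer: x=10 y=7 z=3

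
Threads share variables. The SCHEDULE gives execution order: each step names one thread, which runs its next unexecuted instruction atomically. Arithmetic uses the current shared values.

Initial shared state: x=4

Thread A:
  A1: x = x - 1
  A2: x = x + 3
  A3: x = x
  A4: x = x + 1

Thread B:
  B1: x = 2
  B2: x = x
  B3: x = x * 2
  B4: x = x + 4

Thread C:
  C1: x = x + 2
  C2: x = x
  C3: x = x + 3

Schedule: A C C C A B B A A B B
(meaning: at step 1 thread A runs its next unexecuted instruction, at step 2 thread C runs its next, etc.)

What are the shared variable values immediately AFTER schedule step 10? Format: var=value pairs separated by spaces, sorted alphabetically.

Answer: x=6

Derivation:
Step 1: thread A executes A1 (x = x - 1). Shared: x=3. PCs: A@1 B@0 C@0
Step 2: thread C executes C1 (x = x + 2). Shared: x=5. PCs: A@1 B@0 C@1
Step 3: thread C executes C2 (x = x). Shared: x=5. PCs: A@1 B@0 C@2
Step 4: thread C executes C3 (x = x + 3). Shared: x=8. PCs: A@1 B@0 C@3
Step 5: thread A executes A2 (x = x + 3). Shared: x=11. PCs: A@2 B@0 C@3
Step 6: thread B executes B1 (x = 2). Shared: x=2. PCs: A@2 B@1 C@3
Step 7: thread B executes B2 (x = x). Shared: x=2. PCs: A@2 B@2 C@3
Step 8: thread A executes A3 (x = x). Shared: x=2. PCs: A@3 B@2 C@3
Step 9: thread A executes A4 (x = x + 1). Shared: x=3. PCs: A@4 B@2 C@3
Step 10: thread B executes B3 (x = x * 2). Shared: x=6. PCs: A@4 B@3 C@3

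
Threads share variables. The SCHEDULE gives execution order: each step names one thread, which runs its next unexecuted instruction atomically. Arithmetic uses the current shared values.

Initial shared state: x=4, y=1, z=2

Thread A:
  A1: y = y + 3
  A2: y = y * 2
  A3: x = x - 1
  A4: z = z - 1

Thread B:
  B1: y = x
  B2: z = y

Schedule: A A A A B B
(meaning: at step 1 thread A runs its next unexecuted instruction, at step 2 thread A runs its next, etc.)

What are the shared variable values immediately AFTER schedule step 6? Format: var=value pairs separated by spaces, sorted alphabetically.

Answer: x=3 y=3 z=3

Derivation:
Step 1: thread A executes A1 (y = y + 3). Shared: x=4 y=4 z=2. PCs: A@1 B@0
Step 2: thread A executes A2 (y = y * 2). Shared: x=4 y=8 z=2. PCs: A@2 B@0
Step 3: thread A executes A3 (x = x - 1). Shared: x=3 y=8 z=2. PCs: A@3 B@0
Step 4: thread A executes A4 (z = z - 1). Shared: x=3 y=8 z=1. PCs: A@4 B@0
Step 5: thread B executes B1 (y = x). Shared: x=3 y=3 z=1. PCs: A@4 B@1
Step 6: thread B executes B2 (z = y). Shared: x=3 y=3 z=3. PCs: A@4 B@2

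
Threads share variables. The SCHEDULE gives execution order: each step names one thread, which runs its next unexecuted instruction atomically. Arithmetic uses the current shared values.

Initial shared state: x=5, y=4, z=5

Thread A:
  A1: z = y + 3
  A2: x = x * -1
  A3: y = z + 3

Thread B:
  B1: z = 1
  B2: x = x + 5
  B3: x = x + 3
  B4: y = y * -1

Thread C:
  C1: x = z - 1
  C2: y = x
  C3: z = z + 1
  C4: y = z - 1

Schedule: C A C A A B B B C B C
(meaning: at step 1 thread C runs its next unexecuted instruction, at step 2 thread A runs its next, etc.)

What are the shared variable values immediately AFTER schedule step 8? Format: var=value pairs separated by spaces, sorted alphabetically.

Step 1: thread C executes C1 (x = z - 1). Shared: x=4 y=4 z=5. PCs: A@0 B@0 C@1
Step 2: thread A executes A1 (z = y + 3). Shared: x=4 y=4 z=7. PCs: A@1 B@0 C@1
Step 3: thread C executes C2 (y = x). Shared: x=4 y=4 z=7. PCs: A@1 B@0 C@2
Step 4: thread A executes A2 (x = x * -1). Shared: x=-4 y=4 z=7. PCs: A@2 B@0 C@2
Step 5: thread A executes A3 (y = z + 3). Shared: x=-4 y=10 z=7. PCs: A@3 B@0 C@2
Step 6: thread B executes B1 (z = 1). Shared: x=-4 y=10 z=1. PCs: A@3 B@1 C@2
Step 7: thread B executes B2 (x = x + 5). Shared: x=1 y=10 z=1. PCs: A@3 B@2 C@2
Step 8: thread B executes B3 (x = x + 3). Shared: x=4 y=10 z=1. PCs: A@3 B@3 C@2

Answer: x=4 y=10 z=1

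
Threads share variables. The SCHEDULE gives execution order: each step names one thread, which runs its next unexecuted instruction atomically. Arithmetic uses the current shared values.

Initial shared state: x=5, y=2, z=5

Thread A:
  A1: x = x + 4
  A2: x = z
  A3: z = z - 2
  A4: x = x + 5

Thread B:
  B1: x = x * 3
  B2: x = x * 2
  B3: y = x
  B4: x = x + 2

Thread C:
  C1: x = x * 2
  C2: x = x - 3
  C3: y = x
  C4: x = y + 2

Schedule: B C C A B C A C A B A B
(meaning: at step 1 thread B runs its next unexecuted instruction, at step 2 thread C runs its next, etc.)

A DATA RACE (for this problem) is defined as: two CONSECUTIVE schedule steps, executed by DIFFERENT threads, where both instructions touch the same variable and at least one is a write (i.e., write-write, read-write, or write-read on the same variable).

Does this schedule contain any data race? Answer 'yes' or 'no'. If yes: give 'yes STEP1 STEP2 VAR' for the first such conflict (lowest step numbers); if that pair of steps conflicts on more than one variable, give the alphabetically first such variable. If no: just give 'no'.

Answer: yes 1 2 x

Derivation:
Steps 1,2: B(x = x * 3) vs C(x = x * 2). RACE on x (W-W).
Steps 2,3: same thread (C). No race.
Steps 3,4: C(x = x - 3) vs A(x = x + 4). RACE on x (W-W).
Steps 4,5: A(x = x + 4) vs B(x = x * 2). RACE on x (W-W).
Steps 5,6: B(x = x * 2) vs C(y = x). RACE on x (W-R).
Steps 6,7: C(y = x) vs A(x = z). RACE on x (R-W).
Steps 7,8: A(x = z) vs C(x = y + 2). RACE on x (W-W).
Steps 8,9: C(r=y,w=x) vs A(r=z,w=z). No conflict.
Steps 9,10: A(r=z,w=z) vs B(r=x,w=y). No conflict.
Steps 10,11: B(y = x) vs A(x = x + 5). RACE on x (R-W).
Steps 11,12: A(x = x + 5) vs B(x = x + 2). RACE on x (W-W).
First conflict at steps 1,2.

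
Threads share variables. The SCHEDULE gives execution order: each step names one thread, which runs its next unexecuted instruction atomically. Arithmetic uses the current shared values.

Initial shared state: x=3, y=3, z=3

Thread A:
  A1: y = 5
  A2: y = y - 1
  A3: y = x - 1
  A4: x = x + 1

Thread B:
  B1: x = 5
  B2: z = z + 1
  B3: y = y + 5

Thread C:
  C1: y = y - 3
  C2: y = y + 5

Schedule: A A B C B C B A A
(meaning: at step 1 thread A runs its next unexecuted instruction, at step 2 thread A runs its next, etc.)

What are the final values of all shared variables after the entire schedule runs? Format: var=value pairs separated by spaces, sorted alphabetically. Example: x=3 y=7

Answer: x=6 y=4 z=4

Derivation:
Step 1: thread A executes A1 (y = 5). Shared: x=3 y=5 z=3. PCs: A@1 B@0 C@0
Step 2: thread A executes A2 (y = y - 1). Shared: x=3 y=4 z=3. PCs: A@2 B@0 C@0
Step 3: thread B executes B1 (x = 5). Shared: x=5 y=4 z=3. PCs: A@2 B@1 C@0
Step 4: thread C executes C1 (y = y - 3). Shared: x=5 y=1 z=3. PCs: A@2 B@1 C@1
Step 5: thread B executes B2 (z = z + 1). Shared: x=5 y=1 z=4. PCs: A@2 B@2 C@1
Step 6: thread C executes C2 (y = y + 5). Shared: x=5 y=6 z=4. PCs: A@2 B@2 C@2
Step 7: thread B executes B3 (y = y + 5). Shared: x=5 y=11 z=4. PCs: A@2 B@3 C@2
Step 8: thread A executes A3 (y = x - 1). Shared: x=5 y=4 z=4. PCs: A@3 B@3 C@2
Step 9: thread A executes A4 (x = x + 1). Shared: x=6 y=4 z=4. PCs: A@4 B@3 C@2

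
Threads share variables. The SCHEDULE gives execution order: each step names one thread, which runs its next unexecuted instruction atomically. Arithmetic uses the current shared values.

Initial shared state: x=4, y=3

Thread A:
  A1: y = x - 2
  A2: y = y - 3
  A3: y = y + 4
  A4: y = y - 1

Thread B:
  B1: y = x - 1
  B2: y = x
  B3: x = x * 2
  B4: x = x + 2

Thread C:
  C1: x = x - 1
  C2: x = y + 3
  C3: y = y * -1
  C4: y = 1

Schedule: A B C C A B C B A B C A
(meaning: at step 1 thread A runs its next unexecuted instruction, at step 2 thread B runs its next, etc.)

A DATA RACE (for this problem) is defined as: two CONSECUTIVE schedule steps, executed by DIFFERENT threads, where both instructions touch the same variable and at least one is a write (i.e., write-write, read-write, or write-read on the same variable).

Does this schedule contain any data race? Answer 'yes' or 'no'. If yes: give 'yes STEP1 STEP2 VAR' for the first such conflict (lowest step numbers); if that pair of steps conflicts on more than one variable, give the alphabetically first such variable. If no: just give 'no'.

Steps 1,2: A(y = x - 2) vs B(y = x - 1). RACE on y (W-W).
Steps 2,3: B(y = x - 1) vs C(x = x - 1). RACE on x (R-W).
Steps 3,4: same thread (C). No race.
Steps 4,5: C(x = y + 3) vs A(y = y - 3). RACE on y (R-W).
Steps 5,6: A(y = y - 3) vs B(y = x). RACE on y (W-W).
Steps 6,7: B(y = x) vs C(y = y * -1). RACE on y (W-W).
Steps 7,8: C(r=y,w=y) vs B(r=x,w=x). No conflict.
Steps 8,9: B(r=x,w=x) vs A(r=y,w=y). No conflict.
Steps 9,10: A(r=y,w=y) vs B(r=x,w=x). No conflict.
Steps 10,11: B(r=x,w=x) vs C(r=-,w=y). No conflict.
Steps 11,12: C(y = 1) vs A(y = y - 1). RACE on y (W-W).
First conflict at steps 1,2.

Answer: yes 1 2 y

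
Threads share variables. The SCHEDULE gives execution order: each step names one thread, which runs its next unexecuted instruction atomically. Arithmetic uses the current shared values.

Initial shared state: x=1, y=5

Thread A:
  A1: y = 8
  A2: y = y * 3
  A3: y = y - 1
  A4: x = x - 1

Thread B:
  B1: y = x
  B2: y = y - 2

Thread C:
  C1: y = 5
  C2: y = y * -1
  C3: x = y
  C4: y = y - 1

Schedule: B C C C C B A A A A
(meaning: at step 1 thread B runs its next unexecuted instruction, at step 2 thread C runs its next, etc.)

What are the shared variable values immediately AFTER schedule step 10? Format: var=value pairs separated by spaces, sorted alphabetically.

Answer: x=-6 y=23

Derivation:
Step 1: thread B executes B1 (y = x). Shared: x=1 y=1. PCs: A@0 B@1 C@0
Step 2: thread C executes C1 (y = 5). Shared: x=1 y=5. PCs: A@0 B@1 C@1
Step 3: thread C executes C2 (y = y * -1). Shared: x=1 y=-5. PCs: A@0 B@1 C@2
Step 4: thread C executes C3 (x = y). Shared: x=-5 y=-5. PCs: A@0 B@1 C@3
Step 5: thread C executes C4 (y = y - 1). Shared: x=-5 y=-6. PCs: A@0 B@1 C@4
Step 6: thread B executes B2 (y = y - 2). Shared: x=-5 y=-8. PCs: A@0 B@2 C@4
Step 7: thread A executes A1 (y = 8). Shared: x=-5 y=8. PCs: A@1 B@2 C@4
Step 8: thread A executes A2 (y = y * 3). Shared: x=-5 y=24. PCs: A@2 B@2 C@4
Step 9: thread A executes A3 (y = y - 1). Shared: x=-5 y=23. PCs: A@3 B@2 C@4
Step 10: thread A executes A4 (x = x - 1). Shared: x=-6 y=23. PCs: A@4 B@2 C@4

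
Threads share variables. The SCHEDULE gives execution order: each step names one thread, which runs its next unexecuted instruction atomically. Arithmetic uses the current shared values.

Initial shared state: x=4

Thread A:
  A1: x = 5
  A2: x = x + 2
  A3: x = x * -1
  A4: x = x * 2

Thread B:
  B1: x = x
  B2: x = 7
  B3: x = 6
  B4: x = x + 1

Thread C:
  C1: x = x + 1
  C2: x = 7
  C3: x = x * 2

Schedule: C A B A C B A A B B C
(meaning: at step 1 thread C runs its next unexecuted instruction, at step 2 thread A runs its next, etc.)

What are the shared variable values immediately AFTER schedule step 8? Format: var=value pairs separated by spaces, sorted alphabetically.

Answer: x=-14

Derivation:
Step 1: thread C executes C1 (x = x + 1). Shared: x=5. PCs: A@0 B@0 C@1
Step 2: thread A executes A1 (x = 5). Shared: x=5. PCs: A@1 B@0 C@1
Step 3: thread B executes B1 (x = x). Shared: x=5. PCs: A@1 B@1 C@1
Step 4: thread A executes A2 (x = x + 2). Shared: x=7. PCs: A@2 B@1 C@1
Step 5: thread C executes C2 (x = 7). Shared: x=7. PCs: A@2 B@1 C@2
Step 6: thread B executes B2 (x = 7). Shared: x=7. PCs: A@2 B@2 C@2
Step 7: thread A executes A3 (x = x * -1). Shared: x=-7. PCs: A@3 B@2 C@2
Step 8: thread A executes A4 (x = x * 2). Shared: x=-14. PCs: A@4 B@2 C@2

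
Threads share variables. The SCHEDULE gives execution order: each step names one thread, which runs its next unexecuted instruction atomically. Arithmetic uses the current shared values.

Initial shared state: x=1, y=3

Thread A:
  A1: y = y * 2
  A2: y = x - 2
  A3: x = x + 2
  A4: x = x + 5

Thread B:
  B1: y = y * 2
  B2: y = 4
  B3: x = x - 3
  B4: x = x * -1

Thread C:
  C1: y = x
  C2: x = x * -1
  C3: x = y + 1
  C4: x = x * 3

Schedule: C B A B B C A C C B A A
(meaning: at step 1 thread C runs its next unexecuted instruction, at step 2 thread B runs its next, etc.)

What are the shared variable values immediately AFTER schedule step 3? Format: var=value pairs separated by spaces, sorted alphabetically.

Step 1: thread C executes C1 (y = x). Shared: x=1 y=1. PCs: A@0 B@0 C@1
Step 2: thread B executes B1 (y = y * 2). Shared: x=1 y=2. PCs: A@0 B@1 C@1
Step 3: thread A executes A1 (y = y * 2). Shared: x=1 y=4. PCs: A@1 B@1 C@1

Answer: x=1 y=4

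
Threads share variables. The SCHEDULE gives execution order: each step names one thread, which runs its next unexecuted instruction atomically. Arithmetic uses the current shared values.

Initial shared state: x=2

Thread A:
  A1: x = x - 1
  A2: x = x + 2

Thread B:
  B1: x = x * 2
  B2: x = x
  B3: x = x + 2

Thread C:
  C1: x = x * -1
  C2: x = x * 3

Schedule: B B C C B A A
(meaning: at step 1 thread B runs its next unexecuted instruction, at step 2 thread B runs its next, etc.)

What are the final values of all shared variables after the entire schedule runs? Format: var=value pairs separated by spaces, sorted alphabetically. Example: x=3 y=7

Step 1: thread B executes B1 (x = x * 2). Shared: x=4. PCs: A@0 B@1 C@0
Step 2: thread B executes B2 (x = x). Shared: x=4. PCs: A@0 B@2 C@0
Step 3: thread C executes C1 (x = x * -1). Shared: x=-4. PCs: A@0 B@2 C@1
Step 4: thread C executes C2 (x = x * 3). Shared: x=-12. PCs: A@0 B@2 C@2
Step 5: thread B executes B3 (x = x + 2). Shared: x=-10. PCs: A@0 B@3 C@2
Step 6: thread A executes A1 (x = x - 1). Shared: x=-11. PCs: A@1 B@3 C@2
Step 7: thread A executes A2 (x = x + 2). Shared: x=-9. PCs: A@2 B@3 C@2

Answer: x=-9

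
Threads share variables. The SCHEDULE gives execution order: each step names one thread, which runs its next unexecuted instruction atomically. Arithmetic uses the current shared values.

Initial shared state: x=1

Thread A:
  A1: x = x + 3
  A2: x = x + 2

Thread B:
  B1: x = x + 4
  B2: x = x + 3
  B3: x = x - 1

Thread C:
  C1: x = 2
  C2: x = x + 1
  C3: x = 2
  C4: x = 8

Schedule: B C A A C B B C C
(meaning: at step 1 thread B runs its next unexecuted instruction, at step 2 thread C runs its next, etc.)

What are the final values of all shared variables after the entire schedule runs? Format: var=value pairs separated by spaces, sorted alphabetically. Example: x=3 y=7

Step 1: thread B executes B1 (x = x + 4). Shared: x=5. PCs: A@0 B@1 C@0
Step 2: thread C executes C1 (x = 2). Shared: x=2. PCs: A@0 B@1 C@1
Step 3: thread A executes A1 (x = x + 3). Shared: x=5. PCs: A@1 B@1 C@1
Step 4: thread A executes A2 (x = x + 2). Shared: x=7. PCs: A@2 B@1 C@1
Step 5: thread C executes C2 (x = x + 1). Shared: x=8. PCs: A@2 B@1 C@2
Step 6: thread B executes B2 (x = x + 3). Shared: x=11. PCs: A@2 B@2 C@2
Step 7: thread B executes B3 (x = x - 1). Shared: x=10. PCs: A@2 B@3 C@2
Step 8: thread C executes C3 (x = 2). Shared: x=2. PCs: A@2 B@3 C@3
Step 9: thread C executes C4 (x = 8). Shared: x=8. PCs: A@2 B@3 C@4

Answer: x=8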